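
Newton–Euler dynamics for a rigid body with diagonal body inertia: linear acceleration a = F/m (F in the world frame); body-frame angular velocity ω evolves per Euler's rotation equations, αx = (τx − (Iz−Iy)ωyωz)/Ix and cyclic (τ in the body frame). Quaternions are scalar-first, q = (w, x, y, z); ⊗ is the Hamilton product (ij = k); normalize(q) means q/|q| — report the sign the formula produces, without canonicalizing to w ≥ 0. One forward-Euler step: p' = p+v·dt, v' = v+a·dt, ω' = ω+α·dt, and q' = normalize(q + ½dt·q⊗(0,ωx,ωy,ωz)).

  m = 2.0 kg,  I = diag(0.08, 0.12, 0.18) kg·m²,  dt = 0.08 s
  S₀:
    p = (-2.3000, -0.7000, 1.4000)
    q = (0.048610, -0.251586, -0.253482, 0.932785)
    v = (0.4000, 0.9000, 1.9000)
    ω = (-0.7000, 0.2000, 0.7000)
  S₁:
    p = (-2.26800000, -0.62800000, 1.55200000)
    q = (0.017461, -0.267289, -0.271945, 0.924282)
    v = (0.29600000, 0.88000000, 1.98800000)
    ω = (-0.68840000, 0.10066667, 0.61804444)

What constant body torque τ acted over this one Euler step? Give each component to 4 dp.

ω₁ − ω₀ = (0.01160000, -0.09933333, -0.08195556)
gyro term ω₀×Iω₀ = (0.0084, 0.0490, -0.0056)
I·α + gyro = (0.0200, -0.1000, -0.1900)

τ = (0.0200, -0.1000, -0.1900)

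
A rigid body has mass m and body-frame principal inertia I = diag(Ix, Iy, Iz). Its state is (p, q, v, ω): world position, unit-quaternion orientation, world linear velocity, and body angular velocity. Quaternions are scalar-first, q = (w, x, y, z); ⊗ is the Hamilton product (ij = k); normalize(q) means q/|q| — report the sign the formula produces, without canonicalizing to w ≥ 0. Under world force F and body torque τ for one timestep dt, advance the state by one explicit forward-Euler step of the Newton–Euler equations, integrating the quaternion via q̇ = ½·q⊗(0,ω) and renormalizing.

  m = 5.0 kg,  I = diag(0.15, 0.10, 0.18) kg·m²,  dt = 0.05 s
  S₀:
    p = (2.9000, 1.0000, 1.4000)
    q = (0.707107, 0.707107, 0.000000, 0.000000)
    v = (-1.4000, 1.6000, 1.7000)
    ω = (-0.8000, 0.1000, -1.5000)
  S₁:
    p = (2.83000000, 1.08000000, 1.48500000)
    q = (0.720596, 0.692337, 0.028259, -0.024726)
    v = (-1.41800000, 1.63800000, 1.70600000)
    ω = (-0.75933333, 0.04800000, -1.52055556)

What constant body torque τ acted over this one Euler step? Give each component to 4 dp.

Δω = ω₁−ω₀ = (0.04066667, -0.05200000, -0.02055556)
ω₀×(Iω₀) = (-0.0120, -0.0360, 0.0040)
applied torque τ = (0.1100, -0.1400, -0.0700)

τ = (0.1100, -0.1400, -0.0700)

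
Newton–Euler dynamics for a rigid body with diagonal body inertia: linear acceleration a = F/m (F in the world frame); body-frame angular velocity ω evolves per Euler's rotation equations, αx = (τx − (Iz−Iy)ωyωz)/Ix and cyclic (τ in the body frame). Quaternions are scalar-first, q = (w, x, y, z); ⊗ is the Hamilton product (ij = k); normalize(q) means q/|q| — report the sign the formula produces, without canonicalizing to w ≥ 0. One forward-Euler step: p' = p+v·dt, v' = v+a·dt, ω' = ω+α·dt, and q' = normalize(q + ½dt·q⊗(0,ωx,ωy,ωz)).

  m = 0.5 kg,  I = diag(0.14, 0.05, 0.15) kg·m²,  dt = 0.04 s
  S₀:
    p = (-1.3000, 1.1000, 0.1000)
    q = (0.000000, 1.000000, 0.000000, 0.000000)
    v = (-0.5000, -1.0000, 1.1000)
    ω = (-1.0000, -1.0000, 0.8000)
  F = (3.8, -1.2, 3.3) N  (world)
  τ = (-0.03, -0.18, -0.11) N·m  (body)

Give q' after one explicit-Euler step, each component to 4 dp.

q' = (0.0200, 0.9995, -0.0160, -0.0200)

Hamilton product q⊗(0,ω) = (1.0000000, 0.0000000, -0.8000000, -1.0000000)
q' = normalize(q + ½dt·q⊗(0,ω)) = (0.0200, 0.9995, -0.0160, -0.0200)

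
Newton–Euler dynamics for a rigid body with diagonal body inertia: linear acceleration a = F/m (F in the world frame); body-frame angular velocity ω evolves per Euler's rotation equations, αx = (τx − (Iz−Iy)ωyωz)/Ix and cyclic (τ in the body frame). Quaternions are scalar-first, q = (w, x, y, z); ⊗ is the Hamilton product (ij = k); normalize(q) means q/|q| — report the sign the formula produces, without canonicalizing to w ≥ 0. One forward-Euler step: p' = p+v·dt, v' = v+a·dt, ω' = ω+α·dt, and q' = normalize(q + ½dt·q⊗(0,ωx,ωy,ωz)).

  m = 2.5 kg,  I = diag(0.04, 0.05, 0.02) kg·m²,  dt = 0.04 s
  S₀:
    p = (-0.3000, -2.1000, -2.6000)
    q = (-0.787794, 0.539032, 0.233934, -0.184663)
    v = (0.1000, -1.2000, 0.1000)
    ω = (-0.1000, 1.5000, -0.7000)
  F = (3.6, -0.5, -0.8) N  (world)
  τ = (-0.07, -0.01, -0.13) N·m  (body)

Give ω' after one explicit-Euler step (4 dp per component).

ω' = (-0.2015, 1.4909, -0.9570)

angular accel α = (-2.5375, -0.2280, -6.4250)
ω' = ω + α·dt = (-0.2015, 1.4909, -0.9570)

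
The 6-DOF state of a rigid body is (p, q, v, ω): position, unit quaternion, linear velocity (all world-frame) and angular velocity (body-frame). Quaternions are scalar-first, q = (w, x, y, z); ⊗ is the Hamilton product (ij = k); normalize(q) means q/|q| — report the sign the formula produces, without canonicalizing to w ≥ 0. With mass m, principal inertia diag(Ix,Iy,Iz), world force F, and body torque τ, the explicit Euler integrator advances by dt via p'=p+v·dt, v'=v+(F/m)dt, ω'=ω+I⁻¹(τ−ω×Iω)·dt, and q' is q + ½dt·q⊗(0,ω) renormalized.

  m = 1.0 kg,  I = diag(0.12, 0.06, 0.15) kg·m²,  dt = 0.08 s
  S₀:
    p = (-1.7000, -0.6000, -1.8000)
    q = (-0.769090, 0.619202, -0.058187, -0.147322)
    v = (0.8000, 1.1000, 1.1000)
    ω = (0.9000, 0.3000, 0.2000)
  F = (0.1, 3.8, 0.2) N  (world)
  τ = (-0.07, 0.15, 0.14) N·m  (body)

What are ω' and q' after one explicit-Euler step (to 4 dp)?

ω' = (0.8497, 0.5072, 0.2833)
q' = (-0.7889, 0.5924, -0.0776, -0.1438)

α = I⁻¹(τ − ω×Iω) = (-0.6283, 2.5900, 1.0413)
new body rate ω' = (0.8497, 0.5072, 0.2833)
Hamilton product q⊗(0,ω) = (-0.5103613, -0.6596218, -0.4871572, 0.0843109)
q' = normalize(q + ½dt·q⊗(0,ω)) = (-0.7889, 0.5924, -0.0776, -0.1438)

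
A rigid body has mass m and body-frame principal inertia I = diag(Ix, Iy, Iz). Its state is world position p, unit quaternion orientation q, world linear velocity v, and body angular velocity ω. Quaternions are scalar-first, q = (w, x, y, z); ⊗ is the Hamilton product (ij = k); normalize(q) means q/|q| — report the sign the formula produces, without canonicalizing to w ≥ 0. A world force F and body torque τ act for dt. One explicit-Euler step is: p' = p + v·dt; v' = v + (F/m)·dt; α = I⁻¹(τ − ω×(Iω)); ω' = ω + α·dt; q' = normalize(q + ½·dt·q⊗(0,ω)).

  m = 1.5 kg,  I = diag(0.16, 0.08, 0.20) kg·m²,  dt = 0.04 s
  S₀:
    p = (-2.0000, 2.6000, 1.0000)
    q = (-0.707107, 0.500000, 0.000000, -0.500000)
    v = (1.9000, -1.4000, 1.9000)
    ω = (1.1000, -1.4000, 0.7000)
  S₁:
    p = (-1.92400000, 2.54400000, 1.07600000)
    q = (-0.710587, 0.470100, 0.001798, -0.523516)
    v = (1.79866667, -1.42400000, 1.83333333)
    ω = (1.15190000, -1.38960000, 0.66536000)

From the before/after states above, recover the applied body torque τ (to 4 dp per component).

τ = (0.0900, -0.0100, -0.0500)

rate change Δω = (0.05190000, 0.01040000, -0.03464000)
I·α + gyro = (0.0900, -0.0100, -0.0500)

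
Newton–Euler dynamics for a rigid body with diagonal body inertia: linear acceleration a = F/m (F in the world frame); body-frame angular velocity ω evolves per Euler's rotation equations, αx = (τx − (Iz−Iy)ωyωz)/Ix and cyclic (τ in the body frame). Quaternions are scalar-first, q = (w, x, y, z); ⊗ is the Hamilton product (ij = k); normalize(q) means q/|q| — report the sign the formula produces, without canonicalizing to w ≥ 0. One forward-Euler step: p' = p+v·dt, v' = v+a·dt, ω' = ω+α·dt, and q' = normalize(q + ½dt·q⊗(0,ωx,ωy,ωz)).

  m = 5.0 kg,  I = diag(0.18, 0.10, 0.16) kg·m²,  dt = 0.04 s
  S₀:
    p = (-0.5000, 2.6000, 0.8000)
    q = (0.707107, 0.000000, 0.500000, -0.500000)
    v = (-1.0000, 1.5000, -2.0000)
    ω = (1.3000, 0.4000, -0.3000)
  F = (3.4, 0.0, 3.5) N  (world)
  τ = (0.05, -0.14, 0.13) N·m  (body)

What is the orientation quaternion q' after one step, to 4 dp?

q' = (0.6998, 0.0194, 0.4925, -0.5170)

q⊗(0,ω) = (-0.3500000, 0.9692391, -0.3671572, -0.8621321)
updated quaternion q' = (0.6998, 0.0194, 0.4925, -0.5170)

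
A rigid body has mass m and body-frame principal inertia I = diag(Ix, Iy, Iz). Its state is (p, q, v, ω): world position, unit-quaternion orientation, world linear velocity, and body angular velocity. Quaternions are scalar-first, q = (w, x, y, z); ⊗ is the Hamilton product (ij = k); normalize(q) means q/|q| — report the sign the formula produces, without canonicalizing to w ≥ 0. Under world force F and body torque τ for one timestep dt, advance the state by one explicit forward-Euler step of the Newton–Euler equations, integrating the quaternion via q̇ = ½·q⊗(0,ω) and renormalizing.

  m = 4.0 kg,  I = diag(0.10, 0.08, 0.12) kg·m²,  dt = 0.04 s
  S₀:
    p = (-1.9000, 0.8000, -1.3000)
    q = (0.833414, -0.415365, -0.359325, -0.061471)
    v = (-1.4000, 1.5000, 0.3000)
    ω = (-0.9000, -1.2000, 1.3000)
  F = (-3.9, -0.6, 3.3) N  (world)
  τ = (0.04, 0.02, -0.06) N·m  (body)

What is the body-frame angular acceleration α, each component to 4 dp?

α = (1.0240, -0.0425, -0.3200)

ω×(Iω) gyroscopic = (-0.0624, 0.0234, -0.0216)
(τ − ω×Iω)/I = (1.0240, -0.0425, -0.3200)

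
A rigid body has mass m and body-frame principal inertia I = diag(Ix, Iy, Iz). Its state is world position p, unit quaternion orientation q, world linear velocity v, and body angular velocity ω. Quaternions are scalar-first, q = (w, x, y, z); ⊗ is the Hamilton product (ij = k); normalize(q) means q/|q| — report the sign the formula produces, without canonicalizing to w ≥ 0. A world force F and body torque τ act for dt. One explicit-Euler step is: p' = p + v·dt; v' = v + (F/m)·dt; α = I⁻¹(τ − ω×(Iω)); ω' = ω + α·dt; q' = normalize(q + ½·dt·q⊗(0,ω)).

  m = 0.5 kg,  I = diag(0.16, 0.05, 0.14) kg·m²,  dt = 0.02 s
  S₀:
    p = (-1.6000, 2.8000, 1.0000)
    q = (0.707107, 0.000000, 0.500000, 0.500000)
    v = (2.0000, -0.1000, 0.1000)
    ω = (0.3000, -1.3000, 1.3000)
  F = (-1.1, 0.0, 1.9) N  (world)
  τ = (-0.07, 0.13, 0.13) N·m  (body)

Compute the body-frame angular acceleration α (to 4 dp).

α = (0.5131, 2.4440, 0.6221)

ω×(Iω) gyroscopic = (-0.1521, 0.0078, 0.0429)
angular accel α = (0.5131, 2.4440, 0.6221)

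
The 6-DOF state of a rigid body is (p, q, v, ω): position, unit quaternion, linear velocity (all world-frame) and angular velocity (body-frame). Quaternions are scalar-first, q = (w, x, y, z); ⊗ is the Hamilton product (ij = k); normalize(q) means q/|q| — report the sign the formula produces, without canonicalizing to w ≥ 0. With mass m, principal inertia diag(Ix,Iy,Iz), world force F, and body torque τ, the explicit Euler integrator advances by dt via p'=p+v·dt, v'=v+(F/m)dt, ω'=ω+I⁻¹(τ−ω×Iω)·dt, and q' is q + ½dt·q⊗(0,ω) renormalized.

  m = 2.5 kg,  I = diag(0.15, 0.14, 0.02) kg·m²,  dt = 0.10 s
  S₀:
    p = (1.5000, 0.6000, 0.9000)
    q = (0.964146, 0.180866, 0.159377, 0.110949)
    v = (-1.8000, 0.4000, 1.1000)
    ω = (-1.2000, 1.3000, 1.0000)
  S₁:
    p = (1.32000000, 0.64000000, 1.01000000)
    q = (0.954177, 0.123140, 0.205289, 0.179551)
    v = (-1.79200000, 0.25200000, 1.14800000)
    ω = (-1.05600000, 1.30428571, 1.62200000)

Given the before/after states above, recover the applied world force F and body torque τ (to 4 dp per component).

Δv = v₁−v₀ = (0.00800000, -0.14800000, 0.04800000)
F = m·Δv/dt = (0.2000, -3.7000, 1.2000)
rate change Δω = (0.14400000, 0.00428571, 0.62200000)
applied torque τ = (0.0600, -0.1500, 0.1400)

F = (0.2000, -3.7000, 1.2000)
τ = (0.0600, -0.1500, 0.1400)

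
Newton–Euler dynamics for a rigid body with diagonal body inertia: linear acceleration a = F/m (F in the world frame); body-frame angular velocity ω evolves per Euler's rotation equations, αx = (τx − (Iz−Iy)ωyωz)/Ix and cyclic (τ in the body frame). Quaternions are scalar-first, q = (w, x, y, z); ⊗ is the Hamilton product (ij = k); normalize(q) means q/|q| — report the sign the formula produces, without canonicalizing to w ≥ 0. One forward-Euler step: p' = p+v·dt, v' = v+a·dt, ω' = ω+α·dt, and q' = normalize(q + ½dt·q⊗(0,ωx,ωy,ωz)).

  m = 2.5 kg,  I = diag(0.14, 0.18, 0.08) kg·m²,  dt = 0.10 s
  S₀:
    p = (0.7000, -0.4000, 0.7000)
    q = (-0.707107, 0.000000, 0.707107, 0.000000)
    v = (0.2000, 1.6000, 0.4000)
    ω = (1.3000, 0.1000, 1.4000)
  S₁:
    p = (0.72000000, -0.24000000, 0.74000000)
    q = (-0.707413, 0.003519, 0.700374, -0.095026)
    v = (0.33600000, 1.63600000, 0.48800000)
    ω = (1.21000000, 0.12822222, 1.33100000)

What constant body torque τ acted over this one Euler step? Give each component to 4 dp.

τ = (-0.1400, 0.1600, -0.0500)

Δω = ω₁−ω₀ = (-0.09000000, 0.02822222, -0.06900000)
precession coupling = (-0.0140, 0.1092, 0.0052)
applied torque τ = (-0.1400, 0.1600, -0.0500)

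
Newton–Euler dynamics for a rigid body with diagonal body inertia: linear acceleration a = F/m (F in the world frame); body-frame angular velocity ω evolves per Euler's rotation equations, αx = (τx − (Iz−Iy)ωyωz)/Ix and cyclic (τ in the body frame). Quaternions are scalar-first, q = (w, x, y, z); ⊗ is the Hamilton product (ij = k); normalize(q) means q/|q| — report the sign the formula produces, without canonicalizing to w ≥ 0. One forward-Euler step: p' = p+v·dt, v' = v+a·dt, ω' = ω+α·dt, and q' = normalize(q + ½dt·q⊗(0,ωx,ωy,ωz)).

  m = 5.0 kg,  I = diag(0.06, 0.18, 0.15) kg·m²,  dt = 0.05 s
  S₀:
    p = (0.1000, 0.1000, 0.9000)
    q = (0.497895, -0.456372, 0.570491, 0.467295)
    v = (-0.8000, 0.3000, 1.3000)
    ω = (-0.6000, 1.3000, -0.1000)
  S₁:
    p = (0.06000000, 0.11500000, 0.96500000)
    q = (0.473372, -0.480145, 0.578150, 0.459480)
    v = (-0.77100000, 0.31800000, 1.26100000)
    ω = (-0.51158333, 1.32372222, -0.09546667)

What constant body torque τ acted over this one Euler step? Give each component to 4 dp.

τ = (0.1100, 0.0800, -0.0800)

Δω = ω₁−ω₀ = (0.08841667, 0.02372222, 0.00453333)
precession coupling = (0.0039, -0.0054, -0.0936)
applied torque τ = (0.1100, 0.0800, -0.0800)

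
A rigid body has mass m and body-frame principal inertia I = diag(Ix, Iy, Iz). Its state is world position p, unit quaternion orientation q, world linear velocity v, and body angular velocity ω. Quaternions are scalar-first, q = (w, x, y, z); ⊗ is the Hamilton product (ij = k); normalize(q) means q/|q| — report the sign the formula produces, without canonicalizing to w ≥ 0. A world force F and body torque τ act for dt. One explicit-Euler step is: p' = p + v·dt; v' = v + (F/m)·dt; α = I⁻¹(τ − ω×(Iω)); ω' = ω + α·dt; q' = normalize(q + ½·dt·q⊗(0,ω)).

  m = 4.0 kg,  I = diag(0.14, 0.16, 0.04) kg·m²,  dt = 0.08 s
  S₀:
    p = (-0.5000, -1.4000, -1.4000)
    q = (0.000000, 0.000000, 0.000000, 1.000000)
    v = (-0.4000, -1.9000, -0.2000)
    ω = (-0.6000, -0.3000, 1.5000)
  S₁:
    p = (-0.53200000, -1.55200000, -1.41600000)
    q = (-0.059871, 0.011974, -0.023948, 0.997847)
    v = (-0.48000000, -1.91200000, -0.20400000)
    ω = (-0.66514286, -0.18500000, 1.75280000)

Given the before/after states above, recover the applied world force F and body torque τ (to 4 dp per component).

F = (-4.0000, -0.6000, -0.2000)
τ = (-0.0600, 0.1400, 0.1300)

Δv = v₁−v₀ = (-0.08000000, -0.01200000, -0.00400000)
F = m·Δv/dt = (-4.0000, -0.6000, -0.2000)
ω₁ − ω₀ = (-0.06514286, 0.11500000, 0.25280000)
τ = I·(Δω/dt) + ω₀×(Iω₀) = (-0.0600, 0.1400, 0.1300)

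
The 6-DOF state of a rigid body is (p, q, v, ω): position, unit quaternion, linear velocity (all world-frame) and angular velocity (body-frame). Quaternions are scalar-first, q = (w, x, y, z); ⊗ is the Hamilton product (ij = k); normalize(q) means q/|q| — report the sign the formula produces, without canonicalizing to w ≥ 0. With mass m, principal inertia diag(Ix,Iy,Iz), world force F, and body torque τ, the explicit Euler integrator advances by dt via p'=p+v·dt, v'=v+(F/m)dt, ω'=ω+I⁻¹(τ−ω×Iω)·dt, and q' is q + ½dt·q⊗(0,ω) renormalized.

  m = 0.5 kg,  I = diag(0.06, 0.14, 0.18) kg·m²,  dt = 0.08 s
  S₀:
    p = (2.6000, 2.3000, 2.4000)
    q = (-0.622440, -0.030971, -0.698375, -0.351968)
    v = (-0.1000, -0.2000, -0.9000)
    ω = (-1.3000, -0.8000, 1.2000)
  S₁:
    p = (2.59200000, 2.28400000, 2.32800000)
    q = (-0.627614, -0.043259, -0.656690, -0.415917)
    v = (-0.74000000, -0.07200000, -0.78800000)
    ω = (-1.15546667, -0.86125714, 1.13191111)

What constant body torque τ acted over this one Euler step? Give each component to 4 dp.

rate change Δω = (0.14453333, -0.06125714, -0.06808889)
gyro term ω₀×Iω₀ = (-0.0384, 0.1872, 0.0832)
I·α + gyro = (0.0700, 0.0800, -0.0700)

τ = (0.0700, 0.0800, -0.0700)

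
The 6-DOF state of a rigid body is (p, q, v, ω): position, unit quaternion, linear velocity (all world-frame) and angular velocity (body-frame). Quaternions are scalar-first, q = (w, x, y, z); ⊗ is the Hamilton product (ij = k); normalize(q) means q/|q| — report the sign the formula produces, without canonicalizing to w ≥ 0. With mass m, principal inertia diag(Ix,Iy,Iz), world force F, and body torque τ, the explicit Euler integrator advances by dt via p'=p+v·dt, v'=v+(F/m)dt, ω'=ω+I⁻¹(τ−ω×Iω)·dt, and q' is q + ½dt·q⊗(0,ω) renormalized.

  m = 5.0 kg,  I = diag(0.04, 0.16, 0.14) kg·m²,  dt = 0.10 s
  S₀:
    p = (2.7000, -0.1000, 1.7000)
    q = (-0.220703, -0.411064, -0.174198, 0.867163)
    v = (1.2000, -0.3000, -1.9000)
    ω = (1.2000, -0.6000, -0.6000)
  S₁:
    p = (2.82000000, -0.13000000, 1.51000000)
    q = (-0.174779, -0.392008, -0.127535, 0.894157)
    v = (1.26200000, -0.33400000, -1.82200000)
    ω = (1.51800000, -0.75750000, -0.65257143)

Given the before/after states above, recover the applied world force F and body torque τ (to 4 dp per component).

rate change Δω = (0.31800000, -0.15750000, -0.05257143)
applied torque τ = (0.1200, -0.1800, -0.1600)
v₁ − v₀ = (0.06200000, -0.03400000, 0.07800000)
applied force F = (3.1000, -1.7000, 3.9000)

F = (3.1000, -1.7000, 3.9000)
τ = (0.1200, -0.1800, -0.1600)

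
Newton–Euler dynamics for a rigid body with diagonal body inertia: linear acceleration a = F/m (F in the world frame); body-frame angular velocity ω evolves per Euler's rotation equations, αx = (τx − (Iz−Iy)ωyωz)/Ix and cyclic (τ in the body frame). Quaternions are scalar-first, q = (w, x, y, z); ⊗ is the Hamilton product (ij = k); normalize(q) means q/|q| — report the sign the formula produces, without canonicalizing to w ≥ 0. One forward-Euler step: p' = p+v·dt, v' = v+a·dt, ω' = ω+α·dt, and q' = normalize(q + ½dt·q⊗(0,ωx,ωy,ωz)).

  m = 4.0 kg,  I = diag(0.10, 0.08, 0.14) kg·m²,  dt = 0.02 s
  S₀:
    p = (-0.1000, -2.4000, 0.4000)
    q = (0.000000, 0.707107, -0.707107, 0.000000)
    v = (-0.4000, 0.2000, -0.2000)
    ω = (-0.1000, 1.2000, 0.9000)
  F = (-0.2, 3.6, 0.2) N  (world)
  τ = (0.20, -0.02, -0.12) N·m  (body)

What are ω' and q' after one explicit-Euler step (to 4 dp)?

ω' = (-0.0730, 1.1941, 0.8825)
q' = (0.0092, 0.7007, -0.7134, 0.0078)

ω×(Iω) gyroscopic = (0.0648, 0.0036, 0.0024)
angular accel α = (1.3520, -0.2950, -0.8743)
new body rate ω' = (-0.0730, 1.1941, 0.8825)
2q̇ = q⊗(0,ω) = (0.9192391, -0.6363963, -0.6363963, 0.7778177)
q + ½dt·q⊗(0,ω), renormalized = (0.0092, 0.7007, -0.7134, 0.0078)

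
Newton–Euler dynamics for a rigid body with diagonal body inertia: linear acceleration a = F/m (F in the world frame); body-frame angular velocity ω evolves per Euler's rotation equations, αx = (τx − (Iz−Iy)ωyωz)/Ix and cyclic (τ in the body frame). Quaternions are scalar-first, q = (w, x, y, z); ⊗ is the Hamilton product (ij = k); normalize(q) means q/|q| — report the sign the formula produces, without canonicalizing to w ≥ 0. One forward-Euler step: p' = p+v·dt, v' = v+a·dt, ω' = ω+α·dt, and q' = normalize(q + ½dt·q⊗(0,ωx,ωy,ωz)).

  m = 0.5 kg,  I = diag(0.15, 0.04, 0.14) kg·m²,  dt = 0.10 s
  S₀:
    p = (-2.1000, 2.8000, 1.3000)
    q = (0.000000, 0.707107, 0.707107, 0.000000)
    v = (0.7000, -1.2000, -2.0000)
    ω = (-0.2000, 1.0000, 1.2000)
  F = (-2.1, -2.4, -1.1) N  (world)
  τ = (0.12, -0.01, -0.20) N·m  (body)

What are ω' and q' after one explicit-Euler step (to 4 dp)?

ω' = (-0.2000, 0.9810, 1.0414)
q' = (-0.0282, 0.7472, 0.6626, 0.0423)

precession coupling ω×(Iω) = (0.1200, -0.0024, 0.0220)
(τ − ω×Iω)/I = (0.0000, -0.1900, -1.5857)
ω + α·dt = (-0.2000, 0.9810, 1.0414)
q⊗(0,ω) = (-0.5656856, 0.8485284, -0.8485284, 0.8485284)
q + ½dt·q⊗(0,ω), renormalized = (-0.0282, 0.7472, 0.6626, 0.0423)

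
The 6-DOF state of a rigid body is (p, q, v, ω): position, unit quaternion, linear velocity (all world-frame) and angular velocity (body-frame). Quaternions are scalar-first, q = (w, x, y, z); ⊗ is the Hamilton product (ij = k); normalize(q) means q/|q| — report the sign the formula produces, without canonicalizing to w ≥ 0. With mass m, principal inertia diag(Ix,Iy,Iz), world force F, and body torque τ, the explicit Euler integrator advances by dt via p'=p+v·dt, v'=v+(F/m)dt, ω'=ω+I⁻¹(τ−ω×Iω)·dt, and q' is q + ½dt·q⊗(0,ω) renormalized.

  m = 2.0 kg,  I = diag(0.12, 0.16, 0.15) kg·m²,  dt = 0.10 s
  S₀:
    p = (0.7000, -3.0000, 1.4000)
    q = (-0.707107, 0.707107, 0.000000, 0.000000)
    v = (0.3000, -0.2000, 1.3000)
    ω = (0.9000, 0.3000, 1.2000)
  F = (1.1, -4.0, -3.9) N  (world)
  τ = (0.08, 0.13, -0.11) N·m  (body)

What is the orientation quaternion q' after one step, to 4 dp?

q' = (-0.7368, 0.6733, -0.0529, -0.0317)

2q̇ = q⊗(0,ω) = (-0.6363963, -0.6363963, -1.0606605, -0.6363963)
updated quaternion q' = (-0.7368, 0.6733, -0.0529, -0.0317)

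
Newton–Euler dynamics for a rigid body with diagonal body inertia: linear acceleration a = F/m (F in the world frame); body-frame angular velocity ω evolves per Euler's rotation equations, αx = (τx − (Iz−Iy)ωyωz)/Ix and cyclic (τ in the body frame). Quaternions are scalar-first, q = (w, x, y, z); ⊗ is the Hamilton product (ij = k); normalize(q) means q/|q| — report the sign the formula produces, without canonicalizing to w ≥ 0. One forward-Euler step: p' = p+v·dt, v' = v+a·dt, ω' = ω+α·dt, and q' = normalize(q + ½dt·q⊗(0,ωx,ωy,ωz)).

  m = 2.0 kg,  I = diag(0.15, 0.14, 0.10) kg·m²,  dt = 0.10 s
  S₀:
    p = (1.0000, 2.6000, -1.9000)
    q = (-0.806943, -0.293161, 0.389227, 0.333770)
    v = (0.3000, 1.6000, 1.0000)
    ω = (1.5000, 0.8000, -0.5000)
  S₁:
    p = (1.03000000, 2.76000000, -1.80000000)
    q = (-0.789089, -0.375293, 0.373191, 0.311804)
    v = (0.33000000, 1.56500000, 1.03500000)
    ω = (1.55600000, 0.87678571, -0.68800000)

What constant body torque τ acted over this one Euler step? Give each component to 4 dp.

τ = (0.1000, 0.0700, -0.2000)

rate change Δω = (0.05600000, 0.07678571, -0.18800000)
precession coupling = (0.0160, -0.0375, -0.0120)
I·α + gyro = (0.1000, 0.0700, -0.2000)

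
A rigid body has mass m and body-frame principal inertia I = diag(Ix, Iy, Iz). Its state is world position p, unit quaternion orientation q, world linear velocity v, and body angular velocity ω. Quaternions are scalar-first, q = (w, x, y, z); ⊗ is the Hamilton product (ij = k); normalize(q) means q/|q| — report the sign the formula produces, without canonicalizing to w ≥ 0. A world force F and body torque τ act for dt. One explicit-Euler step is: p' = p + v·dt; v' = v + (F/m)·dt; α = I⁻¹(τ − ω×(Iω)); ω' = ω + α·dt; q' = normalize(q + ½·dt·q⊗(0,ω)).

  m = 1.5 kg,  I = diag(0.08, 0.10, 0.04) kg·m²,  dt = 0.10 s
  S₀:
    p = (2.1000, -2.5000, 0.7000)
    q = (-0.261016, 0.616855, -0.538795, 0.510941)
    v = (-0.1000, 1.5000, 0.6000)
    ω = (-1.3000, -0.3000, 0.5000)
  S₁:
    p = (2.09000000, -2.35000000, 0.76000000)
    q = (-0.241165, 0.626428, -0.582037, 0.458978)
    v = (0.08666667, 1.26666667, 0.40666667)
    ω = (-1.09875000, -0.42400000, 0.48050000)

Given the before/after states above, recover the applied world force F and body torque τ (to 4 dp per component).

Δv = v₁−v₀ = (0.18666667, -0.23333333, -0.19333333)
applied force F = (2.8000, -3.5000, -2.9000)
ω₁ − ω₀ = (0.20125000, -0.12400000, -0.01950000)
τ = I·(Δω/dt) + ω₀×(Iω₀) = (0.1700, -0.1500, 0.0000)

F = (2.8000, -3.5000, -2.9000)
τ = (0.1700, -0.1500, 0.0000)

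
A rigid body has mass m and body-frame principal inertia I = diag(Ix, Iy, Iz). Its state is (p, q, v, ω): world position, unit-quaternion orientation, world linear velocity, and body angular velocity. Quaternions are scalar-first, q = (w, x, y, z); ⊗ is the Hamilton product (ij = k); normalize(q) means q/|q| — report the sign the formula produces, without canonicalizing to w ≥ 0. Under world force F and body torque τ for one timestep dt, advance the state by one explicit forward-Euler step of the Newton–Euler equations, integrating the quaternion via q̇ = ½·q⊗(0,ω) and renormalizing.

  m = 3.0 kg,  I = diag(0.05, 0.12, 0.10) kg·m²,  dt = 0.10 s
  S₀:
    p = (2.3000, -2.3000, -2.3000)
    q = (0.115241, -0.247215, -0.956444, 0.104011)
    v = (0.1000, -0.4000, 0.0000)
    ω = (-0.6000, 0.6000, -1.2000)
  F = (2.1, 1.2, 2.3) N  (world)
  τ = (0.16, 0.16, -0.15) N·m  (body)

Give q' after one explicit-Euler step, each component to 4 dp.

q' = (0.1424, -0.1959, -0.9683, 0.0608)

2q̇ = q⊗(0,ω) = (0.5503506, 1.0161816, -0.2899200, -0.8604846)
updated quaternion q' = (0.1424, -0.1959, -0.9683, 0.0608)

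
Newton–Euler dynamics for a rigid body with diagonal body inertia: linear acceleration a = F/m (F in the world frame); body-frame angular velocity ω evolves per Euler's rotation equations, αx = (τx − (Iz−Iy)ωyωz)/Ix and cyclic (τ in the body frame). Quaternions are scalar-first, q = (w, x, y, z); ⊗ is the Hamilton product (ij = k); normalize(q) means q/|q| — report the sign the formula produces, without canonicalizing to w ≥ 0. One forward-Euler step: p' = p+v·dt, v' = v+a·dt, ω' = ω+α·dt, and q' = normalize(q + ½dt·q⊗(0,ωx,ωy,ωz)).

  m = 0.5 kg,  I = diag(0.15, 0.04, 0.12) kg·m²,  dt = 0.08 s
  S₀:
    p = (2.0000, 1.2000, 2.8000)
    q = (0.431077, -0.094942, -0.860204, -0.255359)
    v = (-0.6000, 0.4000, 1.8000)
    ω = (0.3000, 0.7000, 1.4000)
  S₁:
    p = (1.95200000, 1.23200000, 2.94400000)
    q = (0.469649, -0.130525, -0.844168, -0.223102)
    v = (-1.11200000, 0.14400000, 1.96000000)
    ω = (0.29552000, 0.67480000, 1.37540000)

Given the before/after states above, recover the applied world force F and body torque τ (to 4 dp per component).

ω₁ − ω₀ = (-0.00448000, -0.02520000, -0.02460000)
ω₀×(Iω₀) = (0.0784, 0.0126, -0.0231)
applied torque τ = (0.0700, 0.0000, -0.0600)
v₁ − v₀ = (-0.51200000, -0.25600000, 0.16000000)
applied force F = (-3.2000, -1.6000, 1.0000)

F = (-3.2000, -1.6000, 1.0000)
τ = (0.0700, 0.0000, -0.0600)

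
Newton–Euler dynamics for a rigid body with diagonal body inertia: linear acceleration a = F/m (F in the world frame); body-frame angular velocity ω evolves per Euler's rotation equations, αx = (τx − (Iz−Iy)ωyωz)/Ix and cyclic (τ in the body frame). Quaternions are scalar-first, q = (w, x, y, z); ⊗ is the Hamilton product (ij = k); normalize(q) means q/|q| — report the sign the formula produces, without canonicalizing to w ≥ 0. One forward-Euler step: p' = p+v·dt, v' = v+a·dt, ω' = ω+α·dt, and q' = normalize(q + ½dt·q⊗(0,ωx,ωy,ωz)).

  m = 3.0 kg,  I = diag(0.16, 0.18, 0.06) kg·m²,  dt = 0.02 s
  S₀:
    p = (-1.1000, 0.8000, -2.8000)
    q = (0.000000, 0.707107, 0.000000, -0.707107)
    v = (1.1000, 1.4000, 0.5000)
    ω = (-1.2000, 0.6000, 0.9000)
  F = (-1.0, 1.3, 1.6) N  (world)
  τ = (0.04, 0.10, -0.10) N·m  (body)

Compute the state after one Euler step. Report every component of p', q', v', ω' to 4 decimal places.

p' = (-1.0780, 0.8280, -2.7900)
q' = (0.0148, 0.7113, 0.0021, -0.7028)
v' = (1.0933, 1.4087, 0.5107)
ω' = (-1.1869, 0.6231, 0.8715)

α = I⁻¹(τ − ω×Iω) = (0.6550, 1.1556, -1.4267)
new body rate ω' = (-1.1869, 0.6231, 0.8715)
Hamilton product q⊗(0,ω) = (1.4849247, 0.4242642, 0.2121321, 0.4242642)
q' = normalize(q + ½dt·q⊗(0,ω)) = (0.0148, 0.7113, 0.0021, -0.7028)
a = (-0.3333, 0.4333, 0.5333)
p' = p + v·dt = (-1.0780, 0.8280, -2.7900)
v + (F/m)dt = (1.0933, 1.4087, 0.5107)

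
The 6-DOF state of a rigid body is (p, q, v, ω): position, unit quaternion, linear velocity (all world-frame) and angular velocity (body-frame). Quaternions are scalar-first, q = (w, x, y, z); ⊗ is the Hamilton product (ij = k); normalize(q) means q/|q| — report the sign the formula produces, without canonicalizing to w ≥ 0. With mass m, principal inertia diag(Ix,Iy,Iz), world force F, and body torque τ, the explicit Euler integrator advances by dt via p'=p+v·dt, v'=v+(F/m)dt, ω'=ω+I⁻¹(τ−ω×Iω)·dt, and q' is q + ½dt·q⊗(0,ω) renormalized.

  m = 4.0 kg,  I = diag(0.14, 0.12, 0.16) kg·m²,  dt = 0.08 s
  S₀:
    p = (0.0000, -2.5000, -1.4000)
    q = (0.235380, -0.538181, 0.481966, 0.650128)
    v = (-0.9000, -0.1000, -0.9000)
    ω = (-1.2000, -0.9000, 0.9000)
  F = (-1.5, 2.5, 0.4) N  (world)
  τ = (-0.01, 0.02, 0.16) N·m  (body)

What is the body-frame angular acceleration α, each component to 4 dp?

precession coupling ω×(Iω) = (-0.0324, 0.0216, -0.0216)
α = I⁻¹(τ − ω×Iω) = (0.1600, -0.0133, 1.1350)

α = (0.1600, -0.0133, 1.1350)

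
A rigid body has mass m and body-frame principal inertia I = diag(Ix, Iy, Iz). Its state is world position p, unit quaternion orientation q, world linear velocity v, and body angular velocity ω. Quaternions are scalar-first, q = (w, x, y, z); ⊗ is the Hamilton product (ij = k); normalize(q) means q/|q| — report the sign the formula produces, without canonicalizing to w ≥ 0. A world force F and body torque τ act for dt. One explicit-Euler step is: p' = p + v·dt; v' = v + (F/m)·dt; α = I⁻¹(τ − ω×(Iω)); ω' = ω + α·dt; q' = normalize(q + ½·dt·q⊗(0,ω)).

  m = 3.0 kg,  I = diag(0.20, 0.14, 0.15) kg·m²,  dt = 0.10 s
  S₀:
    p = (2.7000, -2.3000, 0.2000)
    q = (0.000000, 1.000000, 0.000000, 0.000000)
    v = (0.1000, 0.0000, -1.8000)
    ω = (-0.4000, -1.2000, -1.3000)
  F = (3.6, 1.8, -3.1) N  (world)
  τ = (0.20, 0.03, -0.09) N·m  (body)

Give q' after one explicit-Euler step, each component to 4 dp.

Hamilton product q⊗(0,ω) = (0.4000000, 0.0000000, 1.3000000, -1.2000000)
q' = normalize(q + ½dt·q⊗(0,ω)) = (0.0199, 0.9959, 0.0647, -0.0598)

q' = (0.0199, 0.9959, 0.0647, -0.0598)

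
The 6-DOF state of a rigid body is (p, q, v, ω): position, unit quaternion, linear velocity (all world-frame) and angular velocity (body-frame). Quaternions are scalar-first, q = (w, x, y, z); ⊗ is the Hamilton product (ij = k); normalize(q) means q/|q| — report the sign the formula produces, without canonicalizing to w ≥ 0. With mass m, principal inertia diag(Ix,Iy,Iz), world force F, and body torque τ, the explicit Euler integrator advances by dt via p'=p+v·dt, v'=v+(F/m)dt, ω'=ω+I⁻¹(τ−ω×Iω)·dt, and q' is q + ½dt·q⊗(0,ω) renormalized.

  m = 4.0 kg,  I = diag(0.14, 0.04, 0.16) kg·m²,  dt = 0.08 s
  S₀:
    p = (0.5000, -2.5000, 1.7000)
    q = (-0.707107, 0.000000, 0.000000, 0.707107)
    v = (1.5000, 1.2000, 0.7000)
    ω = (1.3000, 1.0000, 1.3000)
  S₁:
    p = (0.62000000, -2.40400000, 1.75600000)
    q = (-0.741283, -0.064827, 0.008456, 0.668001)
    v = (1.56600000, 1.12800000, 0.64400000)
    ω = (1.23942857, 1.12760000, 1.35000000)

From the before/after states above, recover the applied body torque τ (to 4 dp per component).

τ = (0.0500, 0.0300, -0.0300)

rate change Δω = (-0.06057143, 0.12760000, 0.05000000)
τ = I·(Δω/dt) + ω₀×(Iω₀) = (0.0500, 0.0300, -0.0300)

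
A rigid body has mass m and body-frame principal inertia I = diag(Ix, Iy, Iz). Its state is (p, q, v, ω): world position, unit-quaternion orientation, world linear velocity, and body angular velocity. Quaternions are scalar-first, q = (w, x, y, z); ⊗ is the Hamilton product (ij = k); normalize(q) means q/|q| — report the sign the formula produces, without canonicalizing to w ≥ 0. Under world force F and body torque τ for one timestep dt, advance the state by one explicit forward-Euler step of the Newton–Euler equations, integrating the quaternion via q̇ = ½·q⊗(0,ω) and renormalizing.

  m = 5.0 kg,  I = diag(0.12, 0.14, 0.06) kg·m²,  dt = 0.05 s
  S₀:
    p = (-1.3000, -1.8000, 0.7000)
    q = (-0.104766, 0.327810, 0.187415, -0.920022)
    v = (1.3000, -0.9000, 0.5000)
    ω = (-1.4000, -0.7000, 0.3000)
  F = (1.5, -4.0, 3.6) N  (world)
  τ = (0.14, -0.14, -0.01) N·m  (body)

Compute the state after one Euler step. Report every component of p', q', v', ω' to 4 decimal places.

p' = (-1.2350, -1.8450, 0.7250)
q' = (-0.0830, 0.3165, 0.2188, -0.9193)
v' = (1.3150, -0.9400, 0.5360)
ω' = (-1.3487, -0.7410, 0.2753)

angular accel α = (1.0267, -0.8200, -0.4933)
ω + α·dt = (-1.3487, -0.7410, 0.2753)
q⊗(0,ω) = (0.8661311, -0.4411185, 1.2630240, 0.0014842)
q + ½dt·q⊗(0,ω), renormalized = (-0.0830, 0.3165, 0.2188, -0.9193)
a = F/m = (0.3000, -0.8000, 0.7200)
p + v·dt = (-1.2350, -1.8450, 0.7250)
new velocity v' = (1.3150, -0.9400, 0.5360)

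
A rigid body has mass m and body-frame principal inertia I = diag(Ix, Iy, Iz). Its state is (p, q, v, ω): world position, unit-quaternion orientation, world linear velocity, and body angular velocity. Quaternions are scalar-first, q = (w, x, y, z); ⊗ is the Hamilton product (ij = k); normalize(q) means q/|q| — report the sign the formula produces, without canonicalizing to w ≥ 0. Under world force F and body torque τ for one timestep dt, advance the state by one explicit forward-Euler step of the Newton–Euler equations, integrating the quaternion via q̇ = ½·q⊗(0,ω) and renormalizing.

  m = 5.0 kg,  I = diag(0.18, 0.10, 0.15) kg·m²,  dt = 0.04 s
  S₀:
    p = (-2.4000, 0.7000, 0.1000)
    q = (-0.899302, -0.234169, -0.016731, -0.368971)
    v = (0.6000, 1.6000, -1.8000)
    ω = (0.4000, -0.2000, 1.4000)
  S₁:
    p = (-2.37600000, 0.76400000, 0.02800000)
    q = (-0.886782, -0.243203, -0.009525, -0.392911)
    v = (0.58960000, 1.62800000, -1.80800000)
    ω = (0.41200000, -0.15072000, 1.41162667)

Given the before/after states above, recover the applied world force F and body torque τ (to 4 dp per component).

Δω = ω₁−ω₀ = (0.01200000, 0.04928000, 0.01162667)
precession coupling = (-0.0140, 0.0168, 0.0064)
applied torque τ = (0.0400, 0.1400, 0.0500)
v₁ − v₀ = (-0.01040000, 0.02800000, -0.00800000)
applied force F = (-1.3000, 3.5000, -1.0000)

F = (-1.3000, 3.5000, -1.0000)
τ = (0.0400, 0.1400, 0.0500)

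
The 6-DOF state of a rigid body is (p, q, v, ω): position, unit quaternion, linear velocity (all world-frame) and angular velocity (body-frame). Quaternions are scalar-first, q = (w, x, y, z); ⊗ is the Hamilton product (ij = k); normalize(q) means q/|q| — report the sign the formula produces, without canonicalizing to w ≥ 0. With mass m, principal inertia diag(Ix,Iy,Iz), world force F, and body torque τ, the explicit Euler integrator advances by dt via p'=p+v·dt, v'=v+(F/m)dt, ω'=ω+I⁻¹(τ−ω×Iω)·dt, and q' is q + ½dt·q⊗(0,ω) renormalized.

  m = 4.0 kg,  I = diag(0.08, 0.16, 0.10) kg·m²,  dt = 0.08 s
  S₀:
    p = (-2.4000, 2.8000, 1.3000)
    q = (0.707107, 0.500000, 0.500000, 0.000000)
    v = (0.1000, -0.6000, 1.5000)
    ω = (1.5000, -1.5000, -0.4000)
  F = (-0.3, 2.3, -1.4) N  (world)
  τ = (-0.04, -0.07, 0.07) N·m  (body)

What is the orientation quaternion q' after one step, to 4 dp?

2q̇ = q⊗(0,ω) = (0.0000000, 0.8606605, -0.8606605, -1.7828428)
updated quaternion q' = (0.7045, 0.5324, 0.4638, -0.0710)

q' = (0.7045, 0.5324, 0.4638, -0.0710)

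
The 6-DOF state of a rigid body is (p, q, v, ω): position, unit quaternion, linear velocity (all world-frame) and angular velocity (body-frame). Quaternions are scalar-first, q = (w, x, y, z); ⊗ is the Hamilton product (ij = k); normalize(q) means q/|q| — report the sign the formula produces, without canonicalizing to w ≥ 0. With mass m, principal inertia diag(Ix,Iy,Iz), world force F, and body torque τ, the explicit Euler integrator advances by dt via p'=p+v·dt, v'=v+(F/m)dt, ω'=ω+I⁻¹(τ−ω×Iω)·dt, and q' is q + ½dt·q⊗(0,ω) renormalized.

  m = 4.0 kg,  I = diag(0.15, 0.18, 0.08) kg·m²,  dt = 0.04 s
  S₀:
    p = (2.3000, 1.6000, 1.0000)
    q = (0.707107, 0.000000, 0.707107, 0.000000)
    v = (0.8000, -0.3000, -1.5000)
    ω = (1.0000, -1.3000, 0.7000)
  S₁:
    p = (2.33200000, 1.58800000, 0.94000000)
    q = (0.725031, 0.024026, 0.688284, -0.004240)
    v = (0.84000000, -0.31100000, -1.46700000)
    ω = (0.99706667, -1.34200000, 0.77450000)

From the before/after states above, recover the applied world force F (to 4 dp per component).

velocity change Δv = (0.04000000, -0.01100000, 0.03300000)
applied force F = (4.0000, -1.1000, 3.3000)

F = (4.0000, -1.1000, 3.3000)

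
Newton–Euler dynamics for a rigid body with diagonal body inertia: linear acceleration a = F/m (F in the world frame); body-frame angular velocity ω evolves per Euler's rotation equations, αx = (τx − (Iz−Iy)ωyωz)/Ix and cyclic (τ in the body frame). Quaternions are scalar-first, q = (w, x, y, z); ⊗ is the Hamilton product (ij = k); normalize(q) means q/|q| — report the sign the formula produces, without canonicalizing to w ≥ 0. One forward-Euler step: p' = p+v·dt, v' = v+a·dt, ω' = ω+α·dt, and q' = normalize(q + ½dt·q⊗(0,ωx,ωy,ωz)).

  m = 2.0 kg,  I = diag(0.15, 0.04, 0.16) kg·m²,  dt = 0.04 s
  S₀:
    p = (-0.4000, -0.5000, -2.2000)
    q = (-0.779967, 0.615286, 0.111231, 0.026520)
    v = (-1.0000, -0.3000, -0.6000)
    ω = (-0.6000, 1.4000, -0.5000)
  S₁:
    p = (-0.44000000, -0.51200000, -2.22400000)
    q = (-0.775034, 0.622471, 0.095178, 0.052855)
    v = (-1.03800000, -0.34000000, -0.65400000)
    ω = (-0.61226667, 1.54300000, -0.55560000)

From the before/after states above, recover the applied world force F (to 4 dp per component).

F = (-1.9000, -2.0000, -2.7000)

velocity change Δv = (-0.03800000, -0.04000000, -0.05400000)
F = m·Δv/dt = (-1.9000, -2.0000, -2.7000)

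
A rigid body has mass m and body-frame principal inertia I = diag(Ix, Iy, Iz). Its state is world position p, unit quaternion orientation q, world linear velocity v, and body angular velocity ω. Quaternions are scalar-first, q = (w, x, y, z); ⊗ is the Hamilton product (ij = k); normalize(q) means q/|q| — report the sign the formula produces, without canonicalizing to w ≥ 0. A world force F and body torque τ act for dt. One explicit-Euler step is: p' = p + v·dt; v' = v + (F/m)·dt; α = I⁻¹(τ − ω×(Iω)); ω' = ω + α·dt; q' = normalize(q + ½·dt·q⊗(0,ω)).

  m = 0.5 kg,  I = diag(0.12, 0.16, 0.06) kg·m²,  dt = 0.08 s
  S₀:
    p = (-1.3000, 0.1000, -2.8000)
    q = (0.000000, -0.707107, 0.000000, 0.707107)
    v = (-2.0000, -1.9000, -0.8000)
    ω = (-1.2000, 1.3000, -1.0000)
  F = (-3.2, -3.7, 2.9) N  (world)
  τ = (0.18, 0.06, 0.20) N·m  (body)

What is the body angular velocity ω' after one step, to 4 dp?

ω×(Iω) gyroscopic = (0.1300, 0.0720, -0.0624)
angular accel α = (0.4167, -0.0750, 4.3733)
ω' = ω + α·dt = (-1.1667, 1.2940, -0.6501)

ω' = (-1.1667, 1.2940, -0.6501)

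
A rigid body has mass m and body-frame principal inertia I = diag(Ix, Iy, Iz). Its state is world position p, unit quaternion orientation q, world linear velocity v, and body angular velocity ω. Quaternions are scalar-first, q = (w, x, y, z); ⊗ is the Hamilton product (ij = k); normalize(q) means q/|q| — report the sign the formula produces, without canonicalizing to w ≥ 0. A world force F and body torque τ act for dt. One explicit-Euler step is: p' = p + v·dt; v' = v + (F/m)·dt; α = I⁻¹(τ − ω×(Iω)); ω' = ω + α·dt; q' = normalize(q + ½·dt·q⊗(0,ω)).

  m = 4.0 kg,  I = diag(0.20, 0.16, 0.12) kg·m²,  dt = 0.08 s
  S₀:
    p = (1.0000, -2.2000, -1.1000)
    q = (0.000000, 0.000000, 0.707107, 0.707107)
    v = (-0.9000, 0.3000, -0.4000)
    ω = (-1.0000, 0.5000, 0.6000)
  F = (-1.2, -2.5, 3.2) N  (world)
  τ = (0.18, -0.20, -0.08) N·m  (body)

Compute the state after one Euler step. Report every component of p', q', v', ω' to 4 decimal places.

p' = (0.9280, -2.1760, -1.1320)
q' = (-0.0311, 0.0028, 0.6779, 0.7344)
v' = (-0.9240, 0.2500, -0.3360)
ω' = (-0.9232, 0.4240, 0.5333)

p' = p + v·dt = (0.9280, -2.1760, -1.1320)
v' = v + a·dt = (-0.9240, 0.2500, -0.3360)
precession coupling ω×(Iω) = (-0.0120, -0.0480, 0.0200)
α = I⁻¹(τ − ω×Iω) = (0.9600, -0.9500, -0.8333)
ω + α·dt = (-0.9232, 0.4240, 0.5333)
q⊗(0,ω) = (-0.7778177, 0.0707107, -0.7071070, 0.7071070)
updated quaternion q' = (-0.0311, 0.0028, 0.6779, 0.7344)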